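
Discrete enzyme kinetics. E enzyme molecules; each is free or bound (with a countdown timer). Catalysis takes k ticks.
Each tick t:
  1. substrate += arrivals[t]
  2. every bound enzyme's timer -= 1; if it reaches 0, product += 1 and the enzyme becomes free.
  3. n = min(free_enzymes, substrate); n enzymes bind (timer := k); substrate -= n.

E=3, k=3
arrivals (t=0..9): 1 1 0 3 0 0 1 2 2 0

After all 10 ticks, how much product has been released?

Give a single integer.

t=0: arr=1 -> substrate=0 bound=1 product=0
t=1: arr=1 -> substrate=0 bound=2 product=0
t=2: arr=0 -> substrate=0 bound=2 product=0
t=3: arr=3 -> substrate=1 bound=3 product=1
t=4: arr=0 -> substrate=0 bound=3 product=2
t=5: arr=0 -> substrate=0 bound=3 product=2
t=6: arr=1 -> substrate=0 bound=2 product=4
t=7: arr=2 -> substrate=0 bound=3 product=5
t=8: arr=2 -> substrate=2 bound=3 product=5
t=9: arr=0 -> substrate=1 bound=3 product=6

Answer: 6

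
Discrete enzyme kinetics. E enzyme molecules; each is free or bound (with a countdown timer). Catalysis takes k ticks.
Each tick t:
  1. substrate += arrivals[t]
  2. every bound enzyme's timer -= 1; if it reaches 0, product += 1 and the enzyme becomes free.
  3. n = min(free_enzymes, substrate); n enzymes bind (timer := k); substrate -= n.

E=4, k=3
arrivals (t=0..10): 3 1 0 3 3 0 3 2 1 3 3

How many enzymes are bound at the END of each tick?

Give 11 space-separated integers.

t=0: arr=3 -> substrate=0 bound=3 product=0
t=1: arr=1 -> substrate=0 bound=4 product=0
t=2: arr=0 -> substrate=0 bound=4 product=0
t=3: arr=3 -> substrate=0 bound=4 product=3
t=4: arr=3 -> substrate=2 bound=4 product=4
t=5: arr=0 -> substrate=2 bound=4 product=4
t=6: arr=3 -> substrate=2 bound=4 product=7
t=7: arr=2 -> substrate=3 bound=4 product=8
t=8: arr=1 -> substrate=4 bound=4 product=8
t=9: arr=3 -> substrate=4 bound=4 product=11
t=10: arr=3 -> substrate=6 bound=4 product=12

Answer: 3 4 4 4 4 4 4 4 4 4 4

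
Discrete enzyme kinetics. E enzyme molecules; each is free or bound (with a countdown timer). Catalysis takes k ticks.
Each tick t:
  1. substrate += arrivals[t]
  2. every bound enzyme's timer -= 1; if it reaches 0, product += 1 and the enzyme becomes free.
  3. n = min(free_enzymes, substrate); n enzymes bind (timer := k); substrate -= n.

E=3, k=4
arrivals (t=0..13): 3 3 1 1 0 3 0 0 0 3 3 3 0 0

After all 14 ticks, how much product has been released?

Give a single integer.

t=0: arr=3 -> substrate=0 bound=3 product=0
t=1: arr=3 -> substrate=3 bound=3 product=0
t=2: arr=1 -> substrate=4 bound=3 product=0
t=3: arr=1 -> substrate=5 bound=3 product=0
t=4: arr=0 -> substrate=2 bound=3 product=3
t=5: arr=3 -> substrate=5 bound=3 product=3
t=6: arr=0 -> substrate=5 bound=3 product=3
t=7: arr=0 -> substrate=5 bound=3 product=3
t=8: arr=0 -> substrate=2 bound=3 product=6
t=9: arr=3 -> substrate=5 bound=3 product=6
t=10: arr=3 -> substrate=8 bound=3 product=6
t=11: arr=3 -> substrate=11 bound=3 product=6
t=12: arr=0 -> substrate=8 bound=3 product=9
t=13: arr=0 -> substrate=8 bound=3 product=9

Answer: 9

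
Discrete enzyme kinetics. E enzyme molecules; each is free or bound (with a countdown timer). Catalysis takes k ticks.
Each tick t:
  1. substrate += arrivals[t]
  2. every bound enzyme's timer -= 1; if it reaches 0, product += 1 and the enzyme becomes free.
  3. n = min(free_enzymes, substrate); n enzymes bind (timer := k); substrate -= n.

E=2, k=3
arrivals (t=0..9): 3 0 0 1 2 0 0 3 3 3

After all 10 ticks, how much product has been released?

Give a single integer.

t=0: arr=3 -> substrate=1 bound=2 product=0
t=1: arr=0 -> substrate=1 bound=2 product=0
t=2: arr=0 -> substrate=1 bound=2 product=0
t=3: arr=1 -> substrate=0 bound=2 product=2
t=4: arr=2 -> substrate=2 bound=2 product=2
t=5: arr=0 -> substrate=2 bound=2 product=2
t=6: arr=0 -> substrate=0 bound=2 product=4
t=7: arr=3 -> substrate=3 bound=2 product=4
t=8: arr=3 -> substrate=6 bound=2 product=4
t=9: arr=3 -> substrate=7 bound=2 product=6

Answer: 6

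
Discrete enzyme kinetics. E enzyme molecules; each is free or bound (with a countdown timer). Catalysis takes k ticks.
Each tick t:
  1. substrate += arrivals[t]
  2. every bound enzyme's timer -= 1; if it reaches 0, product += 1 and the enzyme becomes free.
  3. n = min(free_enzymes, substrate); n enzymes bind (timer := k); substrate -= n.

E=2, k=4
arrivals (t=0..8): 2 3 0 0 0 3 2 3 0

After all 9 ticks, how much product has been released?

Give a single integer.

Answer: 4

Derivation:
t=0: arr=2 -> substrate=0 bound=2 product=0
t=1: arr=3 -> substrate=3 bound=2 product=0
t=2: arr=0 -> substrate=3 bound=2 product=0
t=3: arr=0 -> substrate=3 bound=2 product=0
t=4: arr=0 -> substrate=1 bound=2 product=2
t=5: arr=3 -> substrate=4 bound=2 product=2
t=6: arr=2 -> substrate=6 bound=2 product=2
t=7: arr=3 -> substrate=9 bound=2 product=2
t=8: arr=0 -> substrate=7 bound=2 product=4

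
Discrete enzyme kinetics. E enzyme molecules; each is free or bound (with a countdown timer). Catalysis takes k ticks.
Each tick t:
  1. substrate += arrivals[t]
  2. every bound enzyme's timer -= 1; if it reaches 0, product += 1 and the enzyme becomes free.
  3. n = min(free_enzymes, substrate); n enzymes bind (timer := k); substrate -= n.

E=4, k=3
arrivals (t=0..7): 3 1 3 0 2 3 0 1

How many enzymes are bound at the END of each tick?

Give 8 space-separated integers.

Answer: 3 4 4 4 4 4 4 4

Derivation:
t=0: arr=3 -> substrate=0 bound=3 product=0
t=1: arr=1 -> substrate=0 bound=4 product=0
t=2: arr=3 -> substrate=3 bound=4 product=0
t=3: arr=0 -> substrate=0 bound=4 product=3
t=4: arr=2 -> substrate=1 bound=4 product=4
t=5: arr=3 -> substrate=4 bound=4 product=4
t=6: arr=0 -> substrate=1 bound=4 product=7
t=7: arr=1 -> substrate=1 bound=4 product=8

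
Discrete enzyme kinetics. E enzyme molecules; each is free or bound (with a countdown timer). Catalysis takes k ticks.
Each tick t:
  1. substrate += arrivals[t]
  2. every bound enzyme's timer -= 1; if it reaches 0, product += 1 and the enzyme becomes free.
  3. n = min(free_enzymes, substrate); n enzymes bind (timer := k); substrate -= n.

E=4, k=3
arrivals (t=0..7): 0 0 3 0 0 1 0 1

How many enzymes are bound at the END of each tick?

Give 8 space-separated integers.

Answer: 0 0 3 3 3 1 1 2

Derivation:
t=0: arr=0 -> substrate=0 bound=0 product=0
t=1: arr=0 -> substrate=0 bound=0 product=0
t=2: arr=3 -> substrate=0 bound=3 product=0
t=3: arr=0 -> substrate=0 bound=3 product=0
t=4: arr=0 -> substrate=0 bound=3 product=0
t=5: arr=1 -> substrate=0 bound=1 product=3
t=6: arr=0 -> substrate=0 bound=1 product=3
t=7: arr=1 -> substrate=0 bound=2 product=3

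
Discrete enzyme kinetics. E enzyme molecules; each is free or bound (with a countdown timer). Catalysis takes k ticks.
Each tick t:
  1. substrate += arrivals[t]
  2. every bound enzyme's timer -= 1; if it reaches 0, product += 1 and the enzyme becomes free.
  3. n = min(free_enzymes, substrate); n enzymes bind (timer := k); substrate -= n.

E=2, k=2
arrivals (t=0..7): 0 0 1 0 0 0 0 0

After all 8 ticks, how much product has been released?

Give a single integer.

Answer: 1

Derivation:
t=0: arr=0 -> substrate=0 bound=0 product=0
t=1: arr=0 -> substrate=0 bound=0 product=0
t=2: arr=1 -> substrate=0 bound=1 product=0
t=3: arr=0 -> substrate=0 bound=1 product=0
t=4: arr=0 -> substrate=0 bound=0 product=1
t=5: arr=0 -> substrate=0 bound=0 product=1
t=6: arr=0 -> substrate=0 bound=0 product=1
t=7: arr=0 -> substrate=0 bound=0 product=1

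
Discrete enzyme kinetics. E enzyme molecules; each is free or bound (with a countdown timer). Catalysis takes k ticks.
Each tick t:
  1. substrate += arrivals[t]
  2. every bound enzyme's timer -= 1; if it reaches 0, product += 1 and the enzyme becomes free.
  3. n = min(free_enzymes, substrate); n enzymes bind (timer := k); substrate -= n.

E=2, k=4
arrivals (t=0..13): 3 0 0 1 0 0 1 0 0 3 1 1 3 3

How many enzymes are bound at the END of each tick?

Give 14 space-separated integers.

t=0: arr=3 -> substrate=1 bound=2 product=0
t=1: arr=0 -> substrate=1 bound=2 product=0
t=2: arr=0 -> substrate=1 bound=2 product=0
t=3: arr=1 -> substrate=2 bound=2 product=0
t=4: arr=0 -> substrate=0 bound=2 product=2
t=5: arr=0 -> substrate=0 bound=2 product=2
t=6: arr=1 -> substrate=1 bound=2 product=2
t=7: arr=0 -> substrate=1 bound=2 product=2
t=8: arr=0 -> substrate=0 bound=1 product=4
t=9: arr=3 -> substrate=2 bound=2 product=4
t=10: arr=1 -> substrate=3 bound=2 product=4
t=11: arr=1 -> substrate=4 bound=2 product=4
t=12: arr=3 -> substrate=6 bound=2 product=5
t=13: arr=3 -> substrate=8 bound=2 product=6

Answer: 2 2 2 2 2 2 2 2 1 2 2 2 2 2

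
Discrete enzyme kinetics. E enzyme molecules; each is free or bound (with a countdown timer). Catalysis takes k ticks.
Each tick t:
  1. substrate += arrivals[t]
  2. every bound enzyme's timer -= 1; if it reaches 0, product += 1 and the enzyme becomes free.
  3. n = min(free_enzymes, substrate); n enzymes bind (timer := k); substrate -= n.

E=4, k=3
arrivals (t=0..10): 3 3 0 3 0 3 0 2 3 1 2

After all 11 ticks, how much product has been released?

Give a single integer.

Answer: 12

Derivation:
t=0: arr=3 -> substrate=0 bound=3 product=0
t=1: arr=3 -> substrate=2 bound=4 product=0
t=2: arr=0 -> substrate=2 bound=4 product=0
t=3: arr=3 -> substrate=2 bound=4 product=3
t=4: arr=0 -> substrate=1 bound=4 product=4
t=5: arr=3 -> substrate=4 bound=4 product=4
t=6: arr=0 -> substrate=1 bound=4 product=7
t=7: arr=2 -> substrate=2 bound=4 product=8
t=8: arr=3 -> substrate=5 bound=4 product=8
t=9: arr=1 -> substrate=3 bound=4 product=11
t=10: arr=2 -> substrate=4 bound=4 product=12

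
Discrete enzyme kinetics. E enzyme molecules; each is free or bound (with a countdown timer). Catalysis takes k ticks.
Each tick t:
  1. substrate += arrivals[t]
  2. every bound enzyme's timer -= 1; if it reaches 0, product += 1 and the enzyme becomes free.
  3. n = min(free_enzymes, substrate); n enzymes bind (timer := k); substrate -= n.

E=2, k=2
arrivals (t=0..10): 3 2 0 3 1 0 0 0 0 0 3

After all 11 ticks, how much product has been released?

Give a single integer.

Answer: 9

Derivation:
t=0: arr=3 -> substrate=1 bound=2 product=0
t=1: arr=2 -> substrate=3 bound=2 product=0
t=2: arr=0 -> substrate=1 bound=2 product=2
t=3: arr=3 -> substrate=4 bound=2 product=2
t=4: arr=1 -> substrate=3 bound=2 product=4
t=5: arr=0 -> substrate=3 bound=2 product=4
t=6: arr=0 -> substrate=1 bound=2 product=6
t=7: arr=0 -> substrate=1 bound=2 product=6
t=8: arr=0 -> substrate=0 bound=1 product=8
t=9: arr=0 -> substrate=0 bound=1 product=8
t=10: arr=3 -> substrate=1 bound=2 product=9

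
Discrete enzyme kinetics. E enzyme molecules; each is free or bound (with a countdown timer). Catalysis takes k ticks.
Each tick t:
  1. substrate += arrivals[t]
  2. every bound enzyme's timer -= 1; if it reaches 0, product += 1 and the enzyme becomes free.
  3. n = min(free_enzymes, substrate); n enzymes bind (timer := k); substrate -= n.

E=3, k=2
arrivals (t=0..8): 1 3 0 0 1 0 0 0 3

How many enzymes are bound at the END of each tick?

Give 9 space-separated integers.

t=0: arr=1 -> substrate=0 bound=1 product=0
t=1: arr=3 -> substrate=1 bound=3 product=0
t=2: arr=0 -> substrate=0 bound=3 product=1
t=3: arr=0 -> substrate=0 bound=1 product=3
t=4: arr=1 -> substrate=0 bound=1 product=4
t=5: arr=0 -> substrate=0 bound=1 product=4
t=6: arr=0 -> substrate=0 bound=0 product=5
t=7: arr=0 -> substrate=0 bound=0 product=5
t=8: arr=3 -> substrate=0 bound=3 product=5

Answer: 1 3 3 1 1 1 0 0 3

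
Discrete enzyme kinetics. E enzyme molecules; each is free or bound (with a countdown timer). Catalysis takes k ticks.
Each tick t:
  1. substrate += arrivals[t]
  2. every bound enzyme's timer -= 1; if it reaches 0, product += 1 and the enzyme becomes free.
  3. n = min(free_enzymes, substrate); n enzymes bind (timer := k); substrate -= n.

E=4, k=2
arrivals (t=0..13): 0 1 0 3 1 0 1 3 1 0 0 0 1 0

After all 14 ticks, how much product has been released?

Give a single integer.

t=0: arr=0 -> substrate=0 bound=0 product=0
t=1: arr=1 -> substrate=0 bound=1 product=0
t=2: arr=0 -> substrate=0 bound=1 product=0
t=3: arr=3 -> substrate=0 bound=3 product=1
t=4: arr=1 -> substrate=0 bound=4 product=1
t=5: arr=0 -> substrate=0 bound=1 product=4
t=6: arr=1 -> substrate=0 bound=1 product=5
t=7: arr=3 -> substrate=0 bound=4 product=5
t=8: arr=1 -> substrate=0 bound=4 product=6
t=9: arr=0 -> substrate=0 bound=1 product=9
t=10: arr=0 -> substrate=0 bound=0 product=10
t=11: arr=0 -> substrate=0 bound=0 product=10
t=12: arr=1 -> substrate=0 bound=1 product=10
t=13: arr=0 -> substrate=0 bound=1 product=10

Answer: 10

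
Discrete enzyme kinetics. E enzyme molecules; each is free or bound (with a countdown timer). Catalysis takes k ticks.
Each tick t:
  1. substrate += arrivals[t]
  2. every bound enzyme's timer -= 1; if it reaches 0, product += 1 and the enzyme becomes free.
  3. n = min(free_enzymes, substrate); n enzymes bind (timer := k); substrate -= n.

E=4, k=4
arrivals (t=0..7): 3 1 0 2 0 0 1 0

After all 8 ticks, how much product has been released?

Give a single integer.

t=0: arr=3 -> substrate=0 bound=3 product=0
t=1: arr=1 -> substrate=0 bound=4 product=0
t=2: arr=0 -> substrate=0 bound=4 product=0
t=3: arr=2 -> substrate=2 bound=4 product=0
t=4: arr=0 -> substrate=0 bound=3 product=3
t=5: arr=0 -> substrate=0 bound=2 product=4
t=6: arr=1 -> substrate=0 bound=3 product=4
t=7: arr=0 -> substrate=0 bound=3 product=4

Answer: 4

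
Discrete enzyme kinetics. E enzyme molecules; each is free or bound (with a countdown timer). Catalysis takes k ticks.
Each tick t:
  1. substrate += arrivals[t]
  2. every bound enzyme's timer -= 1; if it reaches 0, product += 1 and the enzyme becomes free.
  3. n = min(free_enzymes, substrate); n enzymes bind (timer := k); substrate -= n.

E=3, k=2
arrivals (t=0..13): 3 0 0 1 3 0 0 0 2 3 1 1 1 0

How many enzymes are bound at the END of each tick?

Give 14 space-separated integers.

Answer: 3 3 0 1 3 3 1 0 2 3 3 3 3 2

Derivation:
t=0: arr=3 -> substrate=0 bound=3 product=0
t=1: arr=0 -> substrate=0 bound=3 product=0
t=2: arr=0 -> substrate=0 bound=0 product=3
t=3: arr=1 -> substrate=0 bound=1 product=3
t=4: arr=3 -> substrate=1 bound=3 product=3
t=5: arr=0 -> substrate=0 bound=3 product=4
t=6: arr=0 -> substrate=0 bound=1 product=6
t=7: arr=0 -> substrate=0 bound=0 product=7
t=8: arr=2 -> substrate=0 bound=2 product=7
t=9: arr=3 -> substrate=2 bound=3 product=7
t=10: arr=1 -> substrate=1 bound=3 product=9
t=11: arr=1 -> substrate=1 bound=3 product=10
t=12: arr=1 -> substrate=0 bound=3 product=12
t=13: arr=0 -> substrate=0 bound=2 product=13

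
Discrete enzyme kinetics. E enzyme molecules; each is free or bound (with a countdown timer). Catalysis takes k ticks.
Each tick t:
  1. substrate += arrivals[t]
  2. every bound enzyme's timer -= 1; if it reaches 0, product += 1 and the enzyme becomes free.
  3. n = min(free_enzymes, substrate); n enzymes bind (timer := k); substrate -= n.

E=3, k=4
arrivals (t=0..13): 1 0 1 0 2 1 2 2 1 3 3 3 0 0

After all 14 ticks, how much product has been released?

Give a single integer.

t=0: arr=1 -> substrate=0 bound=1 product=0
t=1: arr=0 -> substrate=0 bound=1 product=0
t=2: arr=1 -> substrate=0 bound=2 product=0
t=3: arr=0 -> substrate=0 bound=2 product=0
t=4: arr=2 -> substrate=0 bound=3 product=1
t=5: arr=1 -> substrate=1 bound=3 product=1
t=6: arr=2 -> substrate=2 bound=3 product=2
t=7: arr=2 -> substrate=4 bound=3 product=2
t=8: arr=1 -> substrate=3 bound=3 product=4
t=9: arr=3 -> substrate=6 bound=3 product=4
t=10: arr=3 -> substrate=8 bound=3 product=5
t=11: arr=3 -> substrate=11 bound=3 product=5
t=12: arr=0 -> substrate=9 bound=3 product=7
t=13: arr=0 -> substrate=9 bound=3 product=7

Answer: 7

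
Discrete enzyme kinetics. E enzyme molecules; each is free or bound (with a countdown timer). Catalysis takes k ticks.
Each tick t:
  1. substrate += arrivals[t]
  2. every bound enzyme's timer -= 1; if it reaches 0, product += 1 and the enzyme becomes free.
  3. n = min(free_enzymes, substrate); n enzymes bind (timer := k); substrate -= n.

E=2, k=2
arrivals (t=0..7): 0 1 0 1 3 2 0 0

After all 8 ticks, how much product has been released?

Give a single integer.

t=0: arr=0 -> substrate=0 bound=0 product=0
t=1: arr=1 -> substrate=0 bound=1 product=0
t=2: arr=0 -> substrate=0 bound=1 product=0
t=3: arr=1 -> substrate=0 bound=1 product=1
t=4: arr=3 -> substrate=2 bound=2 product=1
t=5: arr=2 -> substrate=3 bound=2 product=2
t=6: arr=0 -> substrate=2 bound=2 product=3
t=7: arr=0 -> substrate=1 bound=2 product=4

Answer: 4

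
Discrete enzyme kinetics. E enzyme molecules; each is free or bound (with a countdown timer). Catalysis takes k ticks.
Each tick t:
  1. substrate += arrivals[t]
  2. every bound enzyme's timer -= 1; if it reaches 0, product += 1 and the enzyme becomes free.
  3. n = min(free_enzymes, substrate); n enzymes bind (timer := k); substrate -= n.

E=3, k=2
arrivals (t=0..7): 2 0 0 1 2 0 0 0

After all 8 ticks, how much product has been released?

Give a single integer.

Answer: 5

Derivation:
t=0: arr=2 -> substrate=0 bound=2 product=0
t=1: arr=0 -> substrate=0 bound=2 product=0
t=2: arr=0 -> substrate=0 bound=0 product=2
t=3: arr=1 -> substrate=0 bound=1 product=2
t=4: arr=2 -> substrate=0 bound=3 product=2
t=5: arr=0 -> substrate=0 bound=2 product=3
t=6: arr=0 -> substrate=0 bound=0 product=5
t=7: arr=0 -> substrate=0 bound=0 product=5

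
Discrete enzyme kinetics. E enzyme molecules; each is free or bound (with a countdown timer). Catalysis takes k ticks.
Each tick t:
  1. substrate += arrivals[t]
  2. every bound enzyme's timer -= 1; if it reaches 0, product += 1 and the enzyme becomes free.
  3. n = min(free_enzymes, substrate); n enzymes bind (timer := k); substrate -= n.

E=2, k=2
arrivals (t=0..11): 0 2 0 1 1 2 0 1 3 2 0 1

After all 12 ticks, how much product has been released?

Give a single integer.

Answer: 9

Derivation:
t=0: arr=0 -> substrate=0 bound=0 product=0
t=1: arr=2 -> substrate=0 bound=2 product=0
t=2: arr=0 -> substrate=0 bound=2 product=0
t=3: arr=1 -> substrate=0 bound=1 product=2
t=4: arr=1 -> substrate=0 bound=2 product=2
t=5: arr=2 -> substrate=1 bound=2 product=3
t=6: arr=0 -> substrate=0 bound=2 product=4
t=7: arr=1 -> substrate=0 bound=2 product=5
t=8: arr=3 -> substrate=2 bound=2 product=6
t=9: arr=2 -> substrate=3 bound=2 product=7
t=10: arr=0 -> substrate=2 bound=2 product=8
t=11: arr=1 -> substrate=2 bound=2 product=9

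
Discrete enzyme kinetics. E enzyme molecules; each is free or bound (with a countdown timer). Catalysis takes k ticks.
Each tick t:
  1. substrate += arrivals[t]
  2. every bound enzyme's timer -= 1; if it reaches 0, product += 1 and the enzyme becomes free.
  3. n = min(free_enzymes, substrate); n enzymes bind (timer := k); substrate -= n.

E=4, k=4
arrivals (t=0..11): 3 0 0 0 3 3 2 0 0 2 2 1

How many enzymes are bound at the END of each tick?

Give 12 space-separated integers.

Answer: 3 3 3 3 3 4 4 4 4 4 4 4

Derivation:
t=0: arr=3 -> substrate=0 bound=3 product=0
t=1: arr=0 -> substrate=0 bound=3 product=0
t=2: arr=0 -> substrate=0 bound=3 product=0
t=3: arr=0 -> substrate=0 bound=3 product=0
t=4: arr=3 -> substrate=0 bound=3 product=3
t=5: arr=3 -> substrate=2 bound=4 product=3
t=6: arr=2 -> substrate=4 bound=4 product=3
t=7: arr=0 -> substrate=4 bound=4 product=3
t=8: arr=0 -> substrate=1 bound=4 product=6
t=9: arr=2 -> substrate=2 bound=4 product=7
t=10: arr=2 -> substrate=4 bound=4 product=7
t=11: arr=1 -> substrate=5 bound=4 product=7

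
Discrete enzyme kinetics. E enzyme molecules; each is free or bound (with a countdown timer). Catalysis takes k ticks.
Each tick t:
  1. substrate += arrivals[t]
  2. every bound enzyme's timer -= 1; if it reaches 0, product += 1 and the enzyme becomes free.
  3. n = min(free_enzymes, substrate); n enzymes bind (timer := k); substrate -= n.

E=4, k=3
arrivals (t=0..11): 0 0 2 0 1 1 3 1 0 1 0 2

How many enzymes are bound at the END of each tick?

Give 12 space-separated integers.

t=0: arr=0 -> substrate=0 bound=0 product=0
t=1: arr=0 -> substrate=0 bound=0 product=0
t=2: arr=2 -> substrate=0 bound=2 product=0
t=3: arr=0 -> substrate=0 bound=2 product=0
t=4: arr=1 -> substrate=0 bound=3 product=0
t=5: arr=1 -> substrate=0 bound=2 product=2
t=6: arr=3 -> substrate=1 bound=4 product=2
t=7: arr=1 -> substrate=1 bound=4 product=3
t=8: arr=0 -> substrate=0 bound=4 product=4
t=9: arr=1 -> substrate=0 bound=3 product=6
t=10: arr=0 -> substrate=0 bound=2 product=7
t=11: arr=2 -> substrate=0 bound=3 product=8

Answer: 0 0 2 2 3 2 4 4 4 3 2 3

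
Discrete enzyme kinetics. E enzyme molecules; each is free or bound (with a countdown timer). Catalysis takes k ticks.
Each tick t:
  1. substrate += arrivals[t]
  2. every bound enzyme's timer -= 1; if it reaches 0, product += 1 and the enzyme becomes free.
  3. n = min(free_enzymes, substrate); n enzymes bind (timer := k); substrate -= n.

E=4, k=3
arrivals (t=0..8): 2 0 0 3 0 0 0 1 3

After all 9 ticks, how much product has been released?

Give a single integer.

Answer: 5

Derivation:
t=0: arr=2 -> substrate=0 bound=2 product=0
t=1: arr=0 -> substrate=0 bound=2 product=0
t=2: arr=0 -> substrate=0 bound=2 product=0
t=3: arr=3 -> substrate=0 bound=3 product=2
t=4: arr=0 -> substrate=0 bound=3 product=2
t=5: arr=0 -> substrate=0 bound=3 product=2
t=6: arr=0 -> substrate=0 bound=0 product=5
t=7: arr=1 -> substrate=0 bound=1 product=5
t=8: arr=3 -> substrate=0 bound=4 product=5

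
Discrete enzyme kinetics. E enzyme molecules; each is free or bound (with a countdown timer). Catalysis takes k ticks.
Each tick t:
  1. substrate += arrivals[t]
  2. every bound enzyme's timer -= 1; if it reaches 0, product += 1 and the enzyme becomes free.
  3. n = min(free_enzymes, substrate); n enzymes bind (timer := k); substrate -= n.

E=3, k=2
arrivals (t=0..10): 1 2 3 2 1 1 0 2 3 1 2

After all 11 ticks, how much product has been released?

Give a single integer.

t=0: arr=1 -> substrate=0 bound=1 product=0
t=1: arr=2 -> substrate=0 bound=3 product=0
t=2: arr=3 -> substrate=2 bound=3 product=1
t=3: arr=2 -> substrate=2 bound=3 product=3
t=4: arr=1 -> substrate=2 bound=3 product=4
t=5: arr=1 -> substrate=1 bound=3 product=6
t=6: arr=0 -> substrate=0 bound=3 product=7
t=7: arr=2 -> substrate=0 bound=3 product=9
t=8: arr=3 -> substrate=2 bound=3 product=10
t=9: arr=1 -> substrate=1 bound=3 product=12
t=10: arr=2 -> substrate=2 bound=3 product=13

Answer: 13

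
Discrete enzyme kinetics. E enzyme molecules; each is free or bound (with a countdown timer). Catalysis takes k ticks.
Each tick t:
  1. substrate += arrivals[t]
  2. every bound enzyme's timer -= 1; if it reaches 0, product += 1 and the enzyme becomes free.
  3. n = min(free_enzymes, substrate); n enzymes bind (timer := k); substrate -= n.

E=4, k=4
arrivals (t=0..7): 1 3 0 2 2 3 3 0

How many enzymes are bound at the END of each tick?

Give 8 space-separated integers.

t=0: arr=1 -> substrate=0 bound=1 product=0
t=1: arr=3 -> substrate=0 bound=4 product=0
t=2: arr=0 -> substrate=0 bound=4 product=0
t=3: arr=2 -> substrate=2 bound=4 product=0
t=4: arr=2 -> substrate=3 bound=4 product=1
t=5: arr=3 -> substrate=3 bound=4 product=4
t=6: arr=3 -> substrate=6 bound=4 product=4
t=7: arr=0 -> substrate=6 bound=4 product=4

Answer: 1 4 4 4 4 4 4 4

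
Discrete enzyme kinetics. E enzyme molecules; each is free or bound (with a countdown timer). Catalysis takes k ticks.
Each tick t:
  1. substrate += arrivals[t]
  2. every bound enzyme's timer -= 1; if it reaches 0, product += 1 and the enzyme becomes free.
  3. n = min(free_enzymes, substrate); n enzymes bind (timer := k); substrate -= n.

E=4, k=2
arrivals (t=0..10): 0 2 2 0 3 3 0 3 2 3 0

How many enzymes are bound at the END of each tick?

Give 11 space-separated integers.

Answer: 0 2 4 2 3 4 3 4 4 4 4

Derivation:
t=0: arr=0 -> substrate=0 bound=0 product=0
t=1: arr=2 -> substrate=0 bound=2 product=0
t=2: arr=2 -> substrate=0 bound=4 product=0
t=3: arr=0 -> substrate=0 bound=2 product=2
t=4: arr=3 -> substrate=0 bound=3 product=4
t=5: arr=3 -> substrate=2 bound=4 product=4
t=6: arr=0 -> substrate=0 bound=3 product=7
t=7: arr=3 -> substrate=1 bound=4 product=8
t=8: arr=2 -> substrate=1 bound=4 product=10
t=9: arr=3 -> substrate=2 bound=4 product=12
t=10: arr=0 -> substrate=0 bound=4 product=14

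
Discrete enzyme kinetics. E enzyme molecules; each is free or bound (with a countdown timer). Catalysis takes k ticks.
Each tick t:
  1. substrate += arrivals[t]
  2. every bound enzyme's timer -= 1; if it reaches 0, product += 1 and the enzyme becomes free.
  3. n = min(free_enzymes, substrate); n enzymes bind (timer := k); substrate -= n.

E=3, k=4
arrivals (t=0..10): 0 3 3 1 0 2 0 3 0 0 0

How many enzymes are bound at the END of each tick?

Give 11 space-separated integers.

t=0: arr=0 -> substrate=0 bound=0 product=0
t=1: arr=3 -> substrate=0 bound=3 product=0
t=2: arr=3 -> substrate=3 bound=3 product=0
t=3: arr=1 -> substrate=4 bound=3 product=0
t=4: arr=0 -> substrate=4 bound=3 product=0
t=5: arr=2 -> substrate=3 bound=3 product=3
t=6: arr=0 -> substrate=3 bound=3 product=3
t=7: arr=3 -> substrate=6 bound=3 product=3
t=8: arr=0 -> substrate=6 bound=3 product=3
t=9: arr=0 -> substrate=3 bound=3 product=6
t=10: arr=0 -> substrate=3 bound=3 product=6

Answer: 0 3 3 3 3 3 3 3 3 3 3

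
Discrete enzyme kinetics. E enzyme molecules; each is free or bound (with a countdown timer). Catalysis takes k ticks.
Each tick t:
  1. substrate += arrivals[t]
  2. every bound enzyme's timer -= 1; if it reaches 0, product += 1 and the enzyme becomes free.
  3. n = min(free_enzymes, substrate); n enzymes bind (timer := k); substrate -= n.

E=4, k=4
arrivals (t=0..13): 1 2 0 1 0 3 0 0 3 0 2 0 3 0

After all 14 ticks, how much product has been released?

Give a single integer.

Answer: 10

Derivation:
t=0: arr=1 -> substrate=0 bound=1 product=0
t=1: arr=2 -> substrate=0 bound=3 product=0
t=2: arr=0 -> substrate=0 bound=3 product=0
t=3: arr=1 -> substrate=0 bound=4 product=0
t=4: arr=0 -> substrate=0 bound=3 product=1
t=5: arr=3 -> substrate=0 bound=4 product=3
t=6: arr=0 -> substrate=0 bound=4 product=3
t=7: arr=0 -> substrate=0 bound=3 product=4
t=8: arr=3 -> substrate=2 bound=4 product=4
t=9: arr=0 -> substrate=0 bound=3 product=7
t=10: arr=2 -> substrate=1 bound=4 product=7
t=11: arr=0 -> substrate=1 bound=4 product=7
t=12: arr=3 -> substrate=3 bound=4 product=8
t=13: arr=0 -> substrate=1 bound=4 product=10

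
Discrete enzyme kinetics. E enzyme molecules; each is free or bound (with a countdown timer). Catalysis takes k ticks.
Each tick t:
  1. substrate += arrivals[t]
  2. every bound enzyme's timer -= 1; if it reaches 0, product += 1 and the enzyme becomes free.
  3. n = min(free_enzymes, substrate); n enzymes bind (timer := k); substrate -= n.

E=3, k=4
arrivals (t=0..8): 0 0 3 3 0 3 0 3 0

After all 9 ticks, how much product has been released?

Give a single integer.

Answer: 3

Derivation:
t=0: arr=0 -> substrate=0 bound=0 product=0
t=1: arr=0 -> substrate=0 bound=0 product=0
t=2: arr=3 -> substrate=0 bound=3 product=0
t=3: arr=3 -> substrate=3 bound=3 product=0
t=4: arr=0 -> substrate=3 bound=3 product=0
t=5: arr=3 -> substrate=6 bound=3 product=0
t=6: arr=0 -> substrate=3 bound=3 product=3
t=7: arr=3 -> substrate=6 bound=3 product=3
t=8: arr=0 -> substrate=6 bound=3 product=3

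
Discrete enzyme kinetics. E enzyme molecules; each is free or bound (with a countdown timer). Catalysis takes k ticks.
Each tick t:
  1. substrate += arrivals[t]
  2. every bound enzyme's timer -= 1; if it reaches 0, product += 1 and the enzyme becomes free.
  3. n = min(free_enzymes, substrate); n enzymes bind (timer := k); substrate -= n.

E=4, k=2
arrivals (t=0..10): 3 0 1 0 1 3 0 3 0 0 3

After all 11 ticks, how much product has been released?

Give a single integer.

Answer: 11

Derivation:
t=0: arr=3 -> substrate=0 bound=3 product=0
t=1: arr=0 -> substrate=0 bound=3 product=0
t=2: arr=1 -> substrate=0 bound=1 product=3
t=3: arr=0 -> substrate=0 bound=1 product=3
t=4: arr=1 -> substrate=0 bound=1 product=4
t=5: arr=3 -> substrate=0 bound=4 product=4
t=6: arr=0 -> substrate=0 bound=3 product=5
t=7: arr=3 -> substrate=0 bound=3 product=8
t=8: arr=0 -> substrate=0 bound=3 product=8
t=9: arr=0 -> substrate=0 bound=0 product=11
t=10: arr=3 -> substrate=0 bound=3 product=11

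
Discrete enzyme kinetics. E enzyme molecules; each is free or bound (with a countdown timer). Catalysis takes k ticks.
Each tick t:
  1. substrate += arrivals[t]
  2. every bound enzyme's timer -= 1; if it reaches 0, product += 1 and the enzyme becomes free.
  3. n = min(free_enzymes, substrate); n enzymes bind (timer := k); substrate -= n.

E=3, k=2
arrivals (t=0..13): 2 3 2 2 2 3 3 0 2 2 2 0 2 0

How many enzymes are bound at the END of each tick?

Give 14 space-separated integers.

Answer: 2 3 3 3 3 3 3 3 3 3 3 3 3 3

Derivation:
t=0: arr=2 -> substrate=0 bound=2 product=0
t=1: arr=3 -> substrate=2 bound=3 product=0
t=2: arr=2 -> substrate=2 bound=3 product=2
t=3: arr=2 -> substrate=3 bound=3 product=3
t=4: arr=2 -> substrate=3 bound=3 product=5
t=5: arr=3 -> substrate=5 bound=3 product=6
t=6: arr=3 -> substrate=6 bound=3 product=8
t=7: arr=0 -> substrate=5 bound=3 product=9
t=8: arr=2 -> substrate=5 bound=3 product=11
t=9: arr=2 -> substrate=6 bound=3 product=12
t=10: arr=2 -> substrate=6 bound=3 product=14
t=11: arr=0 -> substrate=5 bound=3 product=15
t=12: arr=2 -> substrate=5 bound=3 product=17
t=13: arr=0 -> substrate=4 bound=3 product=18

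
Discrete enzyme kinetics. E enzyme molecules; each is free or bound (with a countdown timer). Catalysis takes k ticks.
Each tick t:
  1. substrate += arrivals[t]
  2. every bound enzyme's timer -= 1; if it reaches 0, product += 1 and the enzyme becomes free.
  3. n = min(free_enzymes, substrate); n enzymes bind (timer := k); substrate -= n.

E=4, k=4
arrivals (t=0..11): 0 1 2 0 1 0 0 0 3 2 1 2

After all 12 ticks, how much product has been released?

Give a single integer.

Answer: 4

Derivation:
t=0: arr=0 -> substrate=0 bound=0 product=0
t=1: arr=1 -> substrate=0 bound=1 product=0
t=2: arr=2 -> substrate=0 bound=3 product=0
t=3: arr=0 -> substrate=0 bound=3 product=0
t=4: arr=1 -> substrate=0 bound=4 product=0
t=5: arr=0 -> substrate=0 bound=3 product=1
t=6: arr=0 -> substrate=0 bound=1 product=3
t=7: arr=0 -> substrate=0 bound=1 product=3
t=8: arr=3 -> substrate=0 bound=3 product=4
t=9: arr=2 -> substrate=1 bound=4 product=4
t=10: arr=1 -> substrate=2 bound=4 product=4
t=11: arr=2 -> substrate=4 bound=4 product=4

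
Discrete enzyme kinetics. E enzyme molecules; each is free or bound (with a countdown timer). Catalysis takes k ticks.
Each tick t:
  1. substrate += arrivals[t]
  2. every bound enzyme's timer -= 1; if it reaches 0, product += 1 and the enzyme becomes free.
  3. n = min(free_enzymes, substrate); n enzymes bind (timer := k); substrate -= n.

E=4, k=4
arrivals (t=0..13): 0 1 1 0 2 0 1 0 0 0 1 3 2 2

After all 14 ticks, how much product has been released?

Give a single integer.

t=0: arr=0 -> substrate=0 bound=0 product=0
t=1: arr=1 -> substrate=0 bound=1 product=0
t=2: arr=1 -> substrate=0 bound=2 product=0
t=3: arr=0 -> substrate=0 bound=2 product=0
t=4: arr=2 -> substrate=0 bound=4 product=0
t=5: arr=0 -> substrate=0 bound=3 product=1
t=6: arr=1 -> substrate=0 bound=3 product=2
t=7: arr=0 -> substrate=0 bound=3 product=2
t=8: arr=0 -> substrate=0 bound=1 product=4
t=9: arr=0 -> substrate=0 bound=1 product=4
t=10: arr=1 -> substrate=0 bound=1 product=5
t=11: arr=3 -> substrate=0 bound=4 product=5
t=12: arr=2 -> substrate=2 bound=4 product=5
t=13: arr=2 -> substrate=4 bound=4 product=5

Answer: 5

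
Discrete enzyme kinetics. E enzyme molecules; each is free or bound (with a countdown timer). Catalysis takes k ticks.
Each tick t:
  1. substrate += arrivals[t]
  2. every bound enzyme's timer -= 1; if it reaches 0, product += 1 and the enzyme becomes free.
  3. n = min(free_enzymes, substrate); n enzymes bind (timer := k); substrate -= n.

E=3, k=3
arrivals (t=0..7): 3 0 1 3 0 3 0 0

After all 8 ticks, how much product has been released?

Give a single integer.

t=0: arr=3 -> substrate=0 bound=3 product=0
t=1: arr=0 -> substrate=0 bound=3 product=0
t=2: arr=1 -> substrate=1 bound=3 product=0
t=3: arr=3 -> substrate=1 bound=3 product=3
t=4: arr=0 -> substrate=1 bound=3 product=3
t=5: arr=3 -> substrate=4 bound=3 product=3
t=6: arr=0 -> substrate=1 bound=3 product=6
t=7: arr=0 -> substrate=1 bound=3 product=6

Answer: 6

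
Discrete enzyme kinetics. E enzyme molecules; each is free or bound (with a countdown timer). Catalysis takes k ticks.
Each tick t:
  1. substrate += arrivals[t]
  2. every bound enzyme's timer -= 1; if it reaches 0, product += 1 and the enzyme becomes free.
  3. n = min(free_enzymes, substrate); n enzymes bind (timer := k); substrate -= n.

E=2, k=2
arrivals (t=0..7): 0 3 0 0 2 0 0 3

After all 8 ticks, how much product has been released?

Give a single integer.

t=0: arr=0 -> substrate=0 bound=0 product=0
t=1: arr=3 -> substrate=1 bound=2 product=0
t=2: arr=0 -> substrate=1 bound=2 product=0
t=3: arr=0 -> substrate=0 bound=1 product=2
t=4: arr=2 -> substrate=1 bound=2 product=2
t=5: arr=0 -> substrate=0 bound=2 product=3
t=6: arr=0 -> substrate=0 bound=1 product=4
t=7: arr=3 -> substrate=1 bound=2 product=5

Answer: 5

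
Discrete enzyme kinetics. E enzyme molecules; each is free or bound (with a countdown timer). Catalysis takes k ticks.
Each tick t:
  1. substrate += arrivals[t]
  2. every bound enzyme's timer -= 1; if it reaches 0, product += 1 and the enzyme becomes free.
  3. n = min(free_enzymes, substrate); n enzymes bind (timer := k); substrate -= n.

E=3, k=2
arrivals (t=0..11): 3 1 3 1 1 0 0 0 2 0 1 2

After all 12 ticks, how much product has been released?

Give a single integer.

t=0: arr=3 -> substrate=0 bound=3 product=0
t=1: arr=1 -> substrate=1 bound=3 product=0
t=2: arr=3 -> substrate=1 bound=3 product=3
t=3: arr=1 -> substrate=2 bound=3 product=3
t=4: arr=1 -> substrate=0 bound=3 product=6
t=5: arr=0 -> substrate=0 bound=3 product=6
t=6: arr=0 -> substrate=0 bound=0 product=9
t=7: arr=0 -> substrate=0 bound=0 product=9
t=8: arr=2 -> substrate=0 bound=2 product=9
t=9: arr=0 -> substrate=0 bound=2 product=9
t=10: arr=1 -> substrate=0 bound=1 product=11
t=11: arr=2 -> substrate=0 bound=3 product=11

Answer: 11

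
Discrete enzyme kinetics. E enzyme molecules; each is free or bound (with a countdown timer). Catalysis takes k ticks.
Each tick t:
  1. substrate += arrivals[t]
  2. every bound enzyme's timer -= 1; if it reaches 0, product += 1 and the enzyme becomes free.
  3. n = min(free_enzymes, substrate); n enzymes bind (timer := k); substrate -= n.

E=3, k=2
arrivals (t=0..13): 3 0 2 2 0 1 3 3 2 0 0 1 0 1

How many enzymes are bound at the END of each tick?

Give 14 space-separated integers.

Answer: 3 3 2 3 2 2 3 3 3 3 3 3 1 1

Derivation:
t=0: arr=3 -> substrate=0 bound=3 product=0
t=1: arr=0 -> substrate=0 bound=3 product=0
t=2: arr=2 -> substrate=0 bound=2 product=3
t=3: arr=2 -> substrate=1 bound=3 product=3
t=4: arr=0 -> substrate=0 bound=2 product=5
t=5: arr=1 -> substrate=0 bound=2 product=6
t=6: arr=3 -> substrate=1 bound=3 product=7
t=7: arr=3 -> substrate=3 bound=3 product=8
t=8: arr=2 -> substrate=3 bound=3 product=10
t=9: arr=0 -> substrate=2 bound=3 product=11
t=10: arr=0 -> substrate=0 bound=3 product=13
t=11: arr=1 -> substrate=0 bound=3 product=14
t=12: arr=0 -> substrate=0 bound=1 product=16
t=13: arr=1 -> substrate=0 bound=1 product=17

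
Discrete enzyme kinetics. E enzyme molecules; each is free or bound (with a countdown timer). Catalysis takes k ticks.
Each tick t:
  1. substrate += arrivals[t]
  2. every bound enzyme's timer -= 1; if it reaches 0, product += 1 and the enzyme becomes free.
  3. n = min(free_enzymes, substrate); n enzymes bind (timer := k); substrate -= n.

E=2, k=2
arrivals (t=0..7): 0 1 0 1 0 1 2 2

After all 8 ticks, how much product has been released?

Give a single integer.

t=0: arr=0 -> substrate=0 bound=0 product=0
t=1: arr=1 -> substrate=0 bound=1 product=0
t=2: arr=0 -> substrate=0 bound=1 product=0
t=3: arr=1 -> substrate=0 bound=1 product=1
t=4: arr=0 -> substrate=0 bound=1 product=1
t=5: arr=1 -> substrate=0 bound=1 product=2
t=6: arr=2 -> substrate=1 bound=2 product=2
t=7: arr=2 -> substrate=2 bound=2 product=3

Answer: 3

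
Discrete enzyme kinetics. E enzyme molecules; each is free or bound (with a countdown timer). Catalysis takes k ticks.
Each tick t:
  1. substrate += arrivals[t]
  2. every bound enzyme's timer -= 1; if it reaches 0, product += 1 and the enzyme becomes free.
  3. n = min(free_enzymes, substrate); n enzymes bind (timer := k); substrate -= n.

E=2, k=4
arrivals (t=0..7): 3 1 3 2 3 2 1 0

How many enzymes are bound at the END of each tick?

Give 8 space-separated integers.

Answer: 2 2 2 2 2 2 2 2

Derivation:
t=0: arr=3 -> substrate=1 bound=2 product=0
t=1: arr=1 -> substrate=2 bound=2 product=0
t=2: arr=3 -> substrate=5 bound=2 product=0
t=3: arr=2 -> substrate=7 bound=2 product=0
t=4: arr=3 -> substrate=8 bound=2 product=2
t=5: arr=2 -> substrate=10 bound=2 product=2
t=6: arr=1 -> substrate=11 bound=2 product=2
t=7: arr=0 -> substrate=11 bound=2 product=2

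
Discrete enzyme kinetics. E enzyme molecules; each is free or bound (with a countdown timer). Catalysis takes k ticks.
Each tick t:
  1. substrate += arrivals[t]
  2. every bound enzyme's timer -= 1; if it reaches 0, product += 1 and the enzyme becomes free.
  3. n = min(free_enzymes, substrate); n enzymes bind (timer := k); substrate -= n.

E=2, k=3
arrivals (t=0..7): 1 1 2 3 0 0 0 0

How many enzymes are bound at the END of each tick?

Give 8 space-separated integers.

t=0: arr=1 -> substrate=0 bound=1 product=0
t=1: arr=1 -> substrate=0 bound=2 product=0
t=2: arr=2 -> substrate=2 bound=2 product=0
t=3: arr=3 -> substrate=4 bound=2 product=1
t=4: arr=0 -> substrate=3 bound=2 product=2
t=5: arr=0 -> substrate=3 bound=2 product=2
t=6: arr=0 -> substrate=2 bound=2 product=3
t=7: arr=0 -> substrate=1 bound=2 product=4

Answer: 1 2 2 2 2 2 2 2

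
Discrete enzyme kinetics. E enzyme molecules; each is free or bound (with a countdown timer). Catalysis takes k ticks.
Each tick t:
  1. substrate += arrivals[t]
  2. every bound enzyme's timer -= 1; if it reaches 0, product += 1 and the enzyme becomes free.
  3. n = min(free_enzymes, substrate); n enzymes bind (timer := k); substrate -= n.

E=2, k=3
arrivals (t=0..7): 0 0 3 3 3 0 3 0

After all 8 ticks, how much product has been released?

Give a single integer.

Answer: 2

Derivation:
t=0: arr=0 -> substrate=0 bound=0 product=0
t=1: arr=0 -> substrate=0 bound=0 product=0
t=2: arr=3 -> substrate=1 bound=2 product=0
t=3: arr=3 -> substrate=4 bound=2 product=0
t=4: arr=3 -> substrate=7 bound=2 product=0
t=5: arr=0 -> substrate=5 bound=2 product=2
t=6: arr=3 -> substrate=8 bound=2 product=2
t=7: arr=0 -> substrate=8 bound=2 product=2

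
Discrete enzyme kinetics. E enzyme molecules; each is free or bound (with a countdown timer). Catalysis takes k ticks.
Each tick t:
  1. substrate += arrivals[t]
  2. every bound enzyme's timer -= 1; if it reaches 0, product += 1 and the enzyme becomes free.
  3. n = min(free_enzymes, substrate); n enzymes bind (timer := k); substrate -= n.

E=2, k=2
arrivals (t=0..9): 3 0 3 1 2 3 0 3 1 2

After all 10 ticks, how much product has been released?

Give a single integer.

t=0: arr=3 -> substrate=1 bound=2 product=0
t=1: arr=0 -> substrate=1 bound=2 product=0
t=2: arr=3 -> substrate=2 bound=2 product=2
t=3: arr=1 -> substrate=3 bound=2 product=2
t=4: arr=2 -> substrate=3 bound=2 product=4
t=5: arr=3 -> substrate=6 bound=2 product=4
t=6: arr=0 -> substrate=4 bound=2 product=6
t=7: arr=3 -> substrate=7 bound=2 product=6
t=8: arr=1 -> substrate=6 bound=2 product=8
t=9: arr=2 -> substrate=8 bound=2 product=8

Answer: 8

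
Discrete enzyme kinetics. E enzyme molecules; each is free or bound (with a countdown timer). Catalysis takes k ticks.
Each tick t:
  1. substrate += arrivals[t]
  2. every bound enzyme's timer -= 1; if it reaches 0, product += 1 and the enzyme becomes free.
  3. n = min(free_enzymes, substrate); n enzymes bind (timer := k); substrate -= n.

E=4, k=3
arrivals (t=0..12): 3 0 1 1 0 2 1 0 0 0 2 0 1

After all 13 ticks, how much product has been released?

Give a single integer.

Answer: 8

Derivation:
t=0: arr=3 -> substrate=0 bound=3 product=0
t=1: arr=0 -> substrate=0 bound=3 product=0
t=2: arr=1 -> substrate=0 bound=4 product=0
t=3: arr=1 -> substrate=0 bound=2 product=3
t=4: arr=0 -> substrate=0 bound=2 product=3
t=5: arr=2 -> substrate=0 bound=3 product=4
t=6: arr=1 -> substrate=0 bound=3 product=5
t=7: arr=0 -> substrate=0 bound=3 product=5
t=8: arr=0 -> substrate=0 bound=1 product=7
t=9: arr=0 -> substrate=0 bound=0 product=8
t=10: arr=2 -> substrate=0 bound=2 product=8
t=11: arr=0 -> substrate=0 bound=2 product=8
t=12: arr=1 -> substrate=0 bound=3 product=8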